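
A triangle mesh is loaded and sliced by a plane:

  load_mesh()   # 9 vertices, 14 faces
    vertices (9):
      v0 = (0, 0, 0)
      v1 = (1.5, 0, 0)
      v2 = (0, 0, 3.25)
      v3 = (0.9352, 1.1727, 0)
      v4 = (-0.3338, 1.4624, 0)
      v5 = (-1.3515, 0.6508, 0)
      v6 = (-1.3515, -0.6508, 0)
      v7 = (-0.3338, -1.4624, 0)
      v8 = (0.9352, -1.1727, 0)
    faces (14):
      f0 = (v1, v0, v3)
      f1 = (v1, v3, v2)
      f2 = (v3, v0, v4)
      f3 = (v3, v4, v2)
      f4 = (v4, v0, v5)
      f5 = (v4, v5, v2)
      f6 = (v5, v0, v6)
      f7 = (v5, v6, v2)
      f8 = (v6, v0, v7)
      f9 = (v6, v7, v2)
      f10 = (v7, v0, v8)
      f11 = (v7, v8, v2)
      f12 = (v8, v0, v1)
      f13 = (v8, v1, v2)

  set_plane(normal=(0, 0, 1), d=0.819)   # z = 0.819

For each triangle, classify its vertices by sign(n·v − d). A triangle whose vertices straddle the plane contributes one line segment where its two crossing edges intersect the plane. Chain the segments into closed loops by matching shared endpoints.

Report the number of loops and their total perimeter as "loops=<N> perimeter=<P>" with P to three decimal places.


Straddling triangles (7 of 14):
  (v1,v3,v2) [--+] → (0.69953, 0.87718, 0.819)–(1.122, 0, 0.819)  len=0.9736
  (v3,v4,v2) [--+] → (-0.249682, 1.09388, 0.819)–(0.69953, 0.87718, 0.819)  len=0.9736
  (v4,v5,v2) [--+] → (-1.01092, 0.486798, 0.819)–(-0.249682, 1.09388, 0.819)  len=0.9737
  (v5,v6,v2) [--+] → (-1.01092, -0.486798, 0.819)–(-1.01092, 0.486798, 0.819)  len=0.9736
  (v6,v7,v2) [--+] → (-0.249682, -1.09388, 0.819)–(-1.01092, -0.486798, 0.819)  len=0.9737
  (v7,v8,v2) [--+] → (0.69953, -0.87718, 0.819)–(-0.249682, -1.09388, 0.819)  len=0.9736
  (v8,v1,v2) [--+] → (1.122, 0, 0.819)–(0.69953, -0.87718, 0.819)  len=0.9736

Chained into 1 loop(s):
  loop 1: 7 segments, perimeter = 6.8154
Total perimeter = 6.815

loops=1 perimeter=6.815


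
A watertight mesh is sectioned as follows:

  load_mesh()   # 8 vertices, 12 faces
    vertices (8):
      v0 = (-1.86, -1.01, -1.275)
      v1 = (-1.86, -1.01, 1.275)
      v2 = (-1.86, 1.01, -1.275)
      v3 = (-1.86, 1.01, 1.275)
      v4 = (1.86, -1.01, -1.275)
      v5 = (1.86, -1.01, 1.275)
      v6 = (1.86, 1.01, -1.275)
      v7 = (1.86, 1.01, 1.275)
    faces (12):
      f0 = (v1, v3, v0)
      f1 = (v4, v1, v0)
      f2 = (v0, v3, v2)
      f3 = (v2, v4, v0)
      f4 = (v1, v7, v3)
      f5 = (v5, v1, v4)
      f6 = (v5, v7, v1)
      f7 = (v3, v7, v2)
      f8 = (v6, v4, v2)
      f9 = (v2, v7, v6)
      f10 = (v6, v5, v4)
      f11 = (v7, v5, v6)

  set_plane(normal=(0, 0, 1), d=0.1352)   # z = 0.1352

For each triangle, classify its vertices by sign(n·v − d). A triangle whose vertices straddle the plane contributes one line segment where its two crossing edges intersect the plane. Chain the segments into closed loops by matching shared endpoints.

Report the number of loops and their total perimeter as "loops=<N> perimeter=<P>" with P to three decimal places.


Straddling triangles (8 of 12):
  (v1,v3,v0) [++-] → (-1.86, 0.1071, 0.1352)–(-1.86, -1.01, 0.1352)  len=1.1171
  (v4,v1,v0) [-+-] → (-0.197233, -1.01, 0.1352)–(-1.86, -1.01, 0.1352)  len=1.6628
  (v0,v3,v2) [-+-] → (-1.86, 0.1071, 0.1352)–(-1.86, 1.01, 0.1352)  len=0.9029
  (v5,v1,v4) [++-] → (-0.197233, -1.01, 0.1352)–(1.86, -1.01, 0.1352)  len=2.0572
  (v3,v7,v2) [++-] → (0.197233, 1.01, 0.1352)–(-1.86, 1.01, 0.1352)  len=2.0572
  (v2,v7,v6) [-+-] → (0.197233, 1.01, 0.1352)–(1.86, 1.01, 0.1352)  len=1.6628
  (v6,v5,v4) [-+-] → (1.86, -0.1071, 0.1352)–(1.86, -1.01, 0.1352)  len=0.9029
  (v7,v5,v6) [++-] → (1.86, -0.1071, 0.1352)–(1.86, 1.01, 0.1352)  len=1.1171

Chained into 1 loop(s):
  loop 1: 8 segments, perimeter = 11.4800
Total perimeter = 11.480

loops=1 perimeter=11.480


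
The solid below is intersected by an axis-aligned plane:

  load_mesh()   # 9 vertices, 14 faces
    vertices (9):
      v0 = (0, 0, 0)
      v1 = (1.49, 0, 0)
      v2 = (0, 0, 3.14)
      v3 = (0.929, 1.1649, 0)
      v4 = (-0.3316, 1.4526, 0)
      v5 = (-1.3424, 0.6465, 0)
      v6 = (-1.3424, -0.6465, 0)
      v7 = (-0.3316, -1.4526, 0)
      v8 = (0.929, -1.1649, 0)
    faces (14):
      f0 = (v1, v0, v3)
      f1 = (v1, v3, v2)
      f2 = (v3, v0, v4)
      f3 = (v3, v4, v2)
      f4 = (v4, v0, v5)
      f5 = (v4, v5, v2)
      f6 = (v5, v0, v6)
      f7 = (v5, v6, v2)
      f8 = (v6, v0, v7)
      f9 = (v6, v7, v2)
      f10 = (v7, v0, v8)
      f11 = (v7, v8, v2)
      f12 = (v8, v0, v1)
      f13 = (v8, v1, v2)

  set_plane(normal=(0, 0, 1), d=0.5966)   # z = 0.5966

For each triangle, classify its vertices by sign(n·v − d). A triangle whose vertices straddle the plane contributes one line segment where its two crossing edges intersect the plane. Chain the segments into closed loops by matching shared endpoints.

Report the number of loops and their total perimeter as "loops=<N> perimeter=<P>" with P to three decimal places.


loops=1 perimeter=7.331

Straddling triangles (7 of 14):
  (v1,v3,v2) [--+] → (0.75249, 0.943569, 0.5966)–(1.2069, 0, 0.5966)  len=1.0473
  (v3,v4,v2) [--+] → (-0.268596, 1.17661, 0.5966)–(0.75249, 0.943569, 0.5966)  len=1.0473
  (v4,v5,v2) [--+] → (-1.08734, 0.523665, 0.5966)–(-0.268596, 1.17661, 0.5966)  len=1.0472
  (v5,v6,v2) [--+] → (-1.08734, -0.523665, 0.5966)–(-1.08734, 0.523665, 0.5966)  len=1.0473
  (v6,v7,v2) [--+] → (-0.268596, -1.17661, 0.5966)–(-1.08734, -0.523665, 0.5966)  len=1.0472
  (v7,v8,v2) [--+] → (0.75249, -0.943569, 0.5966)–(-0.268596, -1.17661, 0.5966)  len=1.0473
  (v8,v1,v2) [--+] → (1.2069, 0, 0.5966)–(0.75249, -0.943569, 0.5966)  len=1.0473

Chained into 1 loop(s):
  loop 1: 7 segments, perimeter = 7.3310
Total perimeter = 7.331


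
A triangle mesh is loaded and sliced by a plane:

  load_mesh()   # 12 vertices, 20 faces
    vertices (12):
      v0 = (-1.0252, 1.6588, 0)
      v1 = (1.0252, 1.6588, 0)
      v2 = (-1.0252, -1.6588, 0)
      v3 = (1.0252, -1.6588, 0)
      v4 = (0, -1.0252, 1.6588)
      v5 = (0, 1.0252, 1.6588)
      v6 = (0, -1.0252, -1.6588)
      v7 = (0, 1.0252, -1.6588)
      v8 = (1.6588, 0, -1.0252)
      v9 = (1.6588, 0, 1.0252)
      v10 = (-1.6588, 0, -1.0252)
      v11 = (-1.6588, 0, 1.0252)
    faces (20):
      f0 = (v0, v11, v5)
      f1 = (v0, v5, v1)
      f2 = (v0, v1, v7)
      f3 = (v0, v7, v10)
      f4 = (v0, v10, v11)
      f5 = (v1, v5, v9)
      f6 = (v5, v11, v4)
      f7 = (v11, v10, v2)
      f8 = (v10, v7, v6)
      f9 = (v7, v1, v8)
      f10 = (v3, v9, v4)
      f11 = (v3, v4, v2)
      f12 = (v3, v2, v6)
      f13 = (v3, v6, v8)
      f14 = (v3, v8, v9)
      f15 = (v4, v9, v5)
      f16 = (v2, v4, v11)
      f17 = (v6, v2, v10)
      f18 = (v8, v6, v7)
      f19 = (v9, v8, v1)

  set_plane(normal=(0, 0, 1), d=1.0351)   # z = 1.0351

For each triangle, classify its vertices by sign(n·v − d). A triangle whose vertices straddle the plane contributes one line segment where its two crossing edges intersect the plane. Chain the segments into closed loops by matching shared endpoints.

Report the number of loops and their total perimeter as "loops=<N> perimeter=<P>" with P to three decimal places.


Straddling triangles (8 of 20):
  (v0,v11,v5) [--+] → (-1.63288, 0.0160188, 1.0351)–(-0.38547, 1.26343, 1.0351)  len=1.7641
  (v0,v5,v1) [-+-] → (-0.38547, 1.26343, 1.0351)–(0.38547, 1.26343, 1.0351)  len=0.7709
  (v1,v5,v9) [-+-] → (0.38547, 1.26343, 1.0351)–(1.63288, 0.0160187, 1.0351)  len=1.7641
  (v5,v11,v4) [+-+] → (-1.63288, 0.0160187, 1.0351)–(-1.63288, -0.0160188, 1.0351)  len=0.0320
  (v3,v9,v4) [--+] → (1.63288, -0.0160188, 1.0351)–(0.38547, -1.26343, 1.0351)  len=1.7641
  (v3,v4,v2) [-+-] → (0.38547, -1.26343, 1.0351)–(-0.38547, -1.26343, 1.0351)  len=0.7709
  (v4,v9,v5) [+-+] → (1.63288, -0.0160187, 1.0351)–(1.63288, 0.0160188, 1.0351)  len=0.0320
  (v2,v4,v11) [-+-] → (-0.38547, -1.26343, 1.0351)–(-1.63288, -0.0160187, 1.0351)  len=1.7641

Chained into 1 loop(s):
  loop 1: 8 segments, perimeter = 8.6624
Total perimeter = 8.662

loops=1 perimeter=8.662


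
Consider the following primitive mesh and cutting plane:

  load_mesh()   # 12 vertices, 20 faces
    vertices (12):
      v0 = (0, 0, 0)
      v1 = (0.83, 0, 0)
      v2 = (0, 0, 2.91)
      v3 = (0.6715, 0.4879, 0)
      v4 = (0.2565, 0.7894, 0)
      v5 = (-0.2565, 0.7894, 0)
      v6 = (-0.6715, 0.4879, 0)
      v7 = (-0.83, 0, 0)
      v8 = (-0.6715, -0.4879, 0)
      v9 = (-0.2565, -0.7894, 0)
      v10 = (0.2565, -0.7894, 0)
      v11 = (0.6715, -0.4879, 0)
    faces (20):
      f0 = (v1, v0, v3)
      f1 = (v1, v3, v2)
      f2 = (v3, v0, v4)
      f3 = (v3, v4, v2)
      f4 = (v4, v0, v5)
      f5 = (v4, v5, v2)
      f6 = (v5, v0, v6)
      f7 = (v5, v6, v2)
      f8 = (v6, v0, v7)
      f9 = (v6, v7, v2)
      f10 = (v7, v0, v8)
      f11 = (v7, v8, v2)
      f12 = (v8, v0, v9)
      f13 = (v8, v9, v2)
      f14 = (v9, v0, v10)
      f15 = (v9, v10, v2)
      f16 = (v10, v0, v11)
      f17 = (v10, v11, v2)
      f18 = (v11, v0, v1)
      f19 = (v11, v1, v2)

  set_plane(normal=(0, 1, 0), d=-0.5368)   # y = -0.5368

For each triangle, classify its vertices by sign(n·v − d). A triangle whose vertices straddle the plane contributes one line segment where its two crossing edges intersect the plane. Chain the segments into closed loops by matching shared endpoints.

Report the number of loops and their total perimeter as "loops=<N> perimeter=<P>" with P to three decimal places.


Straddling triangles (6 of 20):
  (v8,v0,v9) [++-] → (-0.174423, -0.5368, 0)–(-0.604192, -0.5368, 0)  len=0.4298
  (v8,v9,v2) [+-+] → (-0.604192, -0.5368, 0)–(-0.174423, -0.5368, 0.931171)  len=1.0256
  (v9,v0,v10) [-+-] → (-0.174423, -0.5368, 0)–(0.174423, -0.5368, 0)  len=0.3488
  (v9,v10,v2) [--+] → (0.174423, -0.5368, 0.931171)–(-0.174423, -0.5368, 0.931171)  len=0.3488
  (v10,v0,v11) [-++] → (0.174423, -0.5368, 0)–(0.604192, -0.5368, 0)  len=0.4298
  (v10,v11,v2) [-++] → (0.604192, -0.5368, 0)–(0.174423, -0.5368, 0.931171)  len=1.0256

Chained into 1 loop(s):
  loop 1: 6 segments, perimeter = 3.6084
Total perimeter = 3.608

loops=1 perimeter=3.608


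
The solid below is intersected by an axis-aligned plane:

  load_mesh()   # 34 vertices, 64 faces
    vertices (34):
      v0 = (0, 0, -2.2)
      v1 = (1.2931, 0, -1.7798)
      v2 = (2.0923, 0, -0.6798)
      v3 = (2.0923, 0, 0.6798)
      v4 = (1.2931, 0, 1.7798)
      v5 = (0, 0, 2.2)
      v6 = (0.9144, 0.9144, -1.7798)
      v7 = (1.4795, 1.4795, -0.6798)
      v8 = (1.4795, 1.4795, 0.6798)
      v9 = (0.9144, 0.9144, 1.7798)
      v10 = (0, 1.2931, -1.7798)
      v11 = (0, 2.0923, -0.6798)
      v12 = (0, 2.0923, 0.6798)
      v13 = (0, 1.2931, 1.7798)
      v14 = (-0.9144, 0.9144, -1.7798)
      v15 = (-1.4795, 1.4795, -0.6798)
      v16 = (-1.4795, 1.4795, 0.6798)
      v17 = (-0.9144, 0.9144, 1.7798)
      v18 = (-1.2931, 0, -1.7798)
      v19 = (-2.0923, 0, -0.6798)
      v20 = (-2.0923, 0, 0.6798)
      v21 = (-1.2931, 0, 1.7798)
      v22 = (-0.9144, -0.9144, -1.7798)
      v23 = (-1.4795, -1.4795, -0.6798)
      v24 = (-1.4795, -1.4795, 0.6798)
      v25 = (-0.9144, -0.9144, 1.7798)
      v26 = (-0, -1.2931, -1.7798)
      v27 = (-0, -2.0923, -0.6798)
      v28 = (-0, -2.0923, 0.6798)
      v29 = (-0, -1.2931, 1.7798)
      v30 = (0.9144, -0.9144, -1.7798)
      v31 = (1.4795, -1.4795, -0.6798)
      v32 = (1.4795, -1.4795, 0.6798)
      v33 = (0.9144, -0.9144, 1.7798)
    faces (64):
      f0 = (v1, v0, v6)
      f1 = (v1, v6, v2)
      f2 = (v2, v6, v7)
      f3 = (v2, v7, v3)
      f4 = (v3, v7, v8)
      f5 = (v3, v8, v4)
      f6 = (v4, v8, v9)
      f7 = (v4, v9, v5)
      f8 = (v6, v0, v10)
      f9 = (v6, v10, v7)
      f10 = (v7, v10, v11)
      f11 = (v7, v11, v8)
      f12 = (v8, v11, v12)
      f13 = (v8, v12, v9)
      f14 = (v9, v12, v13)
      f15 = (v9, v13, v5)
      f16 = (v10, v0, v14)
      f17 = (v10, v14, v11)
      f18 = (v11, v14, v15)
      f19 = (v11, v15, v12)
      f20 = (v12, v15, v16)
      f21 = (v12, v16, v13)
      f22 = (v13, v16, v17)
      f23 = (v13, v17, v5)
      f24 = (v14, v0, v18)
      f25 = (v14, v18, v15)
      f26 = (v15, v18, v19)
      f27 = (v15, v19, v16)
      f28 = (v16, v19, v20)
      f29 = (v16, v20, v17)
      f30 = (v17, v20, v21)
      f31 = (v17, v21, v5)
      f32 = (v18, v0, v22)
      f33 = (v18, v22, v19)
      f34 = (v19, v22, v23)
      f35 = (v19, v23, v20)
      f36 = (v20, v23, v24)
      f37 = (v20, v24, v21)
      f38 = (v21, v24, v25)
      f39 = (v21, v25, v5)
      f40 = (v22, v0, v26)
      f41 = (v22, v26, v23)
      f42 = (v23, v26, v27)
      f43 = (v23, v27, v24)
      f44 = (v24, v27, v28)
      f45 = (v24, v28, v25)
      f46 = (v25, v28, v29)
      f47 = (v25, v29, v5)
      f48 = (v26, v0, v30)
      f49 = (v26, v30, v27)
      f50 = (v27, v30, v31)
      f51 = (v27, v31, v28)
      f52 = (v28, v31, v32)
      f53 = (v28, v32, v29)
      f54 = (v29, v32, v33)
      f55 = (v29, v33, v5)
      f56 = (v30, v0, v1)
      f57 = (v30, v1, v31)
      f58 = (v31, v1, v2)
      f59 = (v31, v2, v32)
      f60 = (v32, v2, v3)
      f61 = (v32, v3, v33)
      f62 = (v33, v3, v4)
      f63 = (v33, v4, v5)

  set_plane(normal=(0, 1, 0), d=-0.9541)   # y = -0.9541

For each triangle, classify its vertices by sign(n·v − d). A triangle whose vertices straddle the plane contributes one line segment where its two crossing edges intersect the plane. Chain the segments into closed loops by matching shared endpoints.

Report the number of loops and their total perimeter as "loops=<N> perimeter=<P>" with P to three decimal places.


loops=1 perimeter=11.704

Straddling triangles (20 of 64):
  (v19,v22,v23) [++-] → (-0.9541, -0.9541, -1.70252)–(-1.69712, -0.9541, -0.6798)  len=1.2641
  (v19,v23,v20) [+-+] → (-1.69712, -0.9541, -0.6798)–(-1.69712, -0.9541, -0.196979)  len=0.4828
  (v20,v23,v24) [+--] → (-1.69712, -0.9541, -0.196979)–(-1.69712, -0.9541, 0.6798)  len=0.8768
  (v20,v24,v21) [+-+] → (-1.69712, -0.9541, 0.6798)–(-1.41331, -0.9541, 1.07043)  len=0.4828
  (v21,v24,v25) [+-+] → (-1.41331, -0.9541, 1.07043)–(-0.9541, -0.9541, 1.70252)  len=0.7813
  (v22,v0,v26) [++-] → (0, -0.9541, -1.88996)–(-0.818541, -0.9541, -1.7798)  len=0.8259
  (v22,v26,v23) [+--] → (-0.818541, -0.9541, -1.7798)–(-0.9541, -0.9541, -1.70252)  len=0.1560
  (v24,v28,v25) [--+] → (-0.883581, -0.9541, 1.74273)–(-0.9541, -0.9541, 1.70252)  len=0.0812
  (v25,v28,v29) [+--] → (-0.883581, -0.9541, 1.74273)–(-0.818541, -0.9541, 1.7798)  len=0.0749
  (v25,v29,v5) [+-+] → (-0.818541, -0.9541, 1.7798)–(0, -0.9541, 1.88996)  len=0.8259
  (v26,v0,v30) [-++] → (0, -0.9541, -1.88996)–(0.818541, -0.9541, -1.7798)  len=0.8259
  (v26,v30,v27) [-+-] → (0.818541, -0.9541, -1.7798)–(0.883581, -0.9541, -1.74273)  len=0.0749
  (v27,v30,v31) [-+-] → (0.883581, -0.9541, -1.74273)–(0.9541, -0.9541, -1.70252)  len=0.0812
  (v29,v32,v33) [--+] → (0.9541, -0.9541, 1.70252)–(0.818541, -0.9541, 1.7798)  len=0.1560
  (v29,v33,v5) [-++] → (0.818541, -0.9541, 1.7798)–(0, -0.9541, 1.88996)  len=0.8259
  (v30,v1,v31) [++-] → (1.41331, -0.9541, -1.07043)–(0.9541, -0.9541, -1.70252)  len=0.7813
  (v31,v1,v2) [-++] → (1.41331, -0.9541, -1.07043)–(1.69712, -0.9541, -0.6798)  len=0.4828
  (v31,v2,v32) [-+-] → (1.69712, -0.9541, -0.6798)–(1.69712, -0.9541, 0.196979)  len=0.8768
  (v32,v2,v3) [-++] → (1.69712, -0.9541, 0.196979)–(1.69712, -0.9541, 0.6798)  len=0.4828
  (v32,v3,v33) [-++] → (1.69712, -0.9541, 0.6798)–(0.9541, -0.9541, 1.70252)  len=1.2641

Chained into 1 loop(s):
  loop 1: 20 segments, perimeter = 11.7036
Total perimeter = 11.704


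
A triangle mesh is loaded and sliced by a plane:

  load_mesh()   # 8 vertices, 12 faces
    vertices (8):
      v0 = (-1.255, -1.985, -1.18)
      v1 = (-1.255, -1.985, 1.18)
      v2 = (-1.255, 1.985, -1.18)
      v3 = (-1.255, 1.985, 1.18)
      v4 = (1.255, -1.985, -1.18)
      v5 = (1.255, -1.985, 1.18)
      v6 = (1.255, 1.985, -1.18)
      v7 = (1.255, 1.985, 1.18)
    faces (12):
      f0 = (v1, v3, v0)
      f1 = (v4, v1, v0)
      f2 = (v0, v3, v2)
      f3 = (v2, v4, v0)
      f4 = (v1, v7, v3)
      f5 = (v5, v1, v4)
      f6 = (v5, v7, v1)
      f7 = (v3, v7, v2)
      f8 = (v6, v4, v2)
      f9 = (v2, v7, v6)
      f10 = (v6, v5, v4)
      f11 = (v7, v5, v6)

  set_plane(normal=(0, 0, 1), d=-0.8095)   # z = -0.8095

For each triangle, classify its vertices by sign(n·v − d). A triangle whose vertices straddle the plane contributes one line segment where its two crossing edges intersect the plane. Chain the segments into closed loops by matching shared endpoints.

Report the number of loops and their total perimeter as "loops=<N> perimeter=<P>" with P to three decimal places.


loops=1 perimeter=12.960

Straddling triangles (8 of 12):
  (v1,v3,v0) [++-] → (-1.255, -1.36174, -0.8095)–(-1.255, -1.985, -0.8095)  len=0.6233
  (v4,v1,v0) [-+-] → (0.860951, -1.985, -0.8095)–(-1.255, -1.985, -0.8095)  len=2.1160
  (v0,v3,v2) [-+-] → (-1.255, -1.36174, -0.8095)–(-1.255, 1.985, -0.8095)  len=3.3467
  (v5,v1,v4) [++-] → (0.860951, -1.985, -0.8095)–(1.255, -1.985, -0.8095)  len=0.3940
  (v3,v7,v2) [++-] → (-0.860951, 1.985, -0.8095)–(-1.255, 1.985, -0.8095)  len=0.3940
  (v2,v7,v6) [-+-] → (-0.860951, 1.985, -0.8095)–(1.255, 1.985, -0.8095)  len=2.1160
  (v6,v5,v4) [-+-] → (1.255, 1.36174, -0.8095)–(1.255, -1.985, -0.8095)  len=3.3467
  (v7,v5,v6) [++-] → (1.255, 1.36174, -0.8095)–(1.255, 1.985, -0.8095)  len=0.6233

Chained into 1 loop(s):
  loop 1: 8 segments, perimeter = 12.9600
Total perimeter = 12.960


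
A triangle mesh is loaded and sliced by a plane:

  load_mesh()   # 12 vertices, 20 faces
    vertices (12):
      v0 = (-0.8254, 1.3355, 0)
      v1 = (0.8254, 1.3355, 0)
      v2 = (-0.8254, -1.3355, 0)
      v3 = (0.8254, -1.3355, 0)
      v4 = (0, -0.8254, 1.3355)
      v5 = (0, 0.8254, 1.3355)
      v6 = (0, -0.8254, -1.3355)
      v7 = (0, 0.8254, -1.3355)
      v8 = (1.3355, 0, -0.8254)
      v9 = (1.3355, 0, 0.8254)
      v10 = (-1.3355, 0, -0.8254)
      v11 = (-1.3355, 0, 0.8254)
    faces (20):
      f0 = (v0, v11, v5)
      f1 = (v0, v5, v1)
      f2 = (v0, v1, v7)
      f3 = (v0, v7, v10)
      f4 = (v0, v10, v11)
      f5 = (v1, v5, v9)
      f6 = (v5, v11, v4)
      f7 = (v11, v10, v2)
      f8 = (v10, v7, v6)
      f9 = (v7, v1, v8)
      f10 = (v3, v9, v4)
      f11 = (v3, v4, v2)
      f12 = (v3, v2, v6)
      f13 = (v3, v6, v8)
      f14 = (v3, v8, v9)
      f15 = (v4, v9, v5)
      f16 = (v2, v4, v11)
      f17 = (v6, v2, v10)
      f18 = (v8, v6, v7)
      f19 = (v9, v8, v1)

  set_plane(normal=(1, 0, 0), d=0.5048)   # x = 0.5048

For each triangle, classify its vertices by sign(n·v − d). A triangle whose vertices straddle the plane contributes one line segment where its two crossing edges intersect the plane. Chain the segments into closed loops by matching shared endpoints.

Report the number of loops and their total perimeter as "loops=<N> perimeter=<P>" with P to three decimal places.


loops=1 perimeter=7.804

Straddling triangles (10 of 20):
  (v0,v5,v1) [--+] → (0.5048, 1.13737, 0.518732)–(0.5048, 1.3355, 0)  len=0.5553
  (v0,v1,v7) [-+-] → (0.5048, 1.3355, 0)–(0.5048, 1.13737, -0.518732)  len=0.5553
  (v1,v5,v9) [+-+] → (0.5048, 1.13737, 0.518732)–(0.5048, 0.513411, 1.14269)  len=0.8824
  (v7,v1,v8) [-++] → (0.5048, 1.13737, -0.518732)–(0.5048, 0.513411, -1.14269)  len=0.8824
  (v3,v9,v4) [++-] → (0.5048, -0.513411, 1.14269)–(0.5048, -1.13737, 0.518732)  len=0.8824
  (v3,v4,v2) [+--] → (0.5048, -1.13737, 0.518732)–(0.5048, -1.3355, 0)  len=0.5553
  (v3,v2,v6) [+--] → (0.5048, -1.3355, 0)–(0.5048, -1.13737, -0.518732)  len=0.5553
  (v3,v6,v8) [+-+] → (0.5048, -1.13737, -0.518732)–(0.5048, -0.513411, -1.14269)  len=0.8824
  (v4,v9,v5) [-+-] → (0.5048, -0.513411, 1.14269)–(0.5048, 0.513411, 1.14269)  len=1.0268
  (v8,v6,v7) [+--] → (0.5048, -0.513411, -1.14269)–(0.5048, 0.513411, -1.14269)  len=1.0268

Chained into 1 loop(s):
  loop 1: 10 segments, perimeter = 7.8044
Total perimeter = 7.804


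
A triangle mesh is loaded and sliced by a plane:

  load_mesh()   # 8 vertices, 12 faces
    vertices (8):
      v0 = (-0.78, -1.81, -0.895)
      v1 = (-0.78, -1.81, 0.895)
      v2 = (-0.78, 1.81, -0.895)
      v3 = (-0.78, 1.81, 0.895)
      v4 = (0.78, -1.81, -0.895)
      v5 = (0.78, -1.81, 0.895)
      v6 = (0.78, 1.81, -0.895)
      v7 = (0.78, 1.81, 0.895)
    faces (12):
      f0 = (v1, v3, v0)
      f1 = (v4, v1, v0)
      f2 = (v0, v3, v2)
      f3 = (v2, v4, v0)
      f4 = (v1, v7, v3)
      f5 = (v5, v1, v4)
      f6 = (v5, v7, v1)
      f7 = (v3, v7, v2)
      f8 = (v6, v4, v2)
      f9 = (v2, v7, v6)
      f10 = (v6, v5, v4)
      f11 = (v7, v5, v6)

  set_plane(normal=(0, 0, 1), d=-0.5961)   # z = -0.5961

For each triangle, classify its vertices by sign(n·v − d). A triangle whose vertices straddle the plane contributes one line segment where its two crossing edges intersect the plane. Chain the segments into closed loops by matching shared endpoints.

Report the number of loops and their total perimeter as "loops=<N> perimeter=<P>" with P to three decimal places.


Straddling triangles (8 of 12):
  (v1,v3,v0) [++-] → (-0.78, -1.20552, -0.5961)–(-0.78, -1.81, -0.5961)  len=0.6045
  (v4,v1,v0) [-+-] → (0.519506, -1.81, -0.5961)–(-0.78, -1.81, -0.5961)  len=1.2995
  (v0,v3,v2) [-+-] → (-0.78, -1.20552, -0.5961)–(-0.78, 1.81, -0.5961)  len=3.0155
  (v5,v1,v4) [++-] → (0.519506, -1.81, -0.5961)–(0.78, -1.81, -0.5961)  len=0.2605
  (v3,v7,v2) [++-] → (-0.519506, 1.81, -0.5961)–(-0.78, 1.81, -0.5961)  len=0.2605
  (v2,v7,v6) [-+-] → (-0.519506, 1.81, -0.5961)–(0.78, 1.81, -0.5961)  len=1.2995
  (v6,v5,v4) [-+-] → (0.78, 1.20552, -0.5961)–(0.78, -1.81, -0.5961)  len=3.0155
  (v7,v5,v6) [++-] → (0.78, 1.20552, -0.5961)–(0.78, 1.81, -0.5961)  len=0.6045

Chained into 1 loop(s):
  loop 1: 8 segments, perimeter = 10.3600
Total perimeter = 10.360

loops=1 perimeter=10.360


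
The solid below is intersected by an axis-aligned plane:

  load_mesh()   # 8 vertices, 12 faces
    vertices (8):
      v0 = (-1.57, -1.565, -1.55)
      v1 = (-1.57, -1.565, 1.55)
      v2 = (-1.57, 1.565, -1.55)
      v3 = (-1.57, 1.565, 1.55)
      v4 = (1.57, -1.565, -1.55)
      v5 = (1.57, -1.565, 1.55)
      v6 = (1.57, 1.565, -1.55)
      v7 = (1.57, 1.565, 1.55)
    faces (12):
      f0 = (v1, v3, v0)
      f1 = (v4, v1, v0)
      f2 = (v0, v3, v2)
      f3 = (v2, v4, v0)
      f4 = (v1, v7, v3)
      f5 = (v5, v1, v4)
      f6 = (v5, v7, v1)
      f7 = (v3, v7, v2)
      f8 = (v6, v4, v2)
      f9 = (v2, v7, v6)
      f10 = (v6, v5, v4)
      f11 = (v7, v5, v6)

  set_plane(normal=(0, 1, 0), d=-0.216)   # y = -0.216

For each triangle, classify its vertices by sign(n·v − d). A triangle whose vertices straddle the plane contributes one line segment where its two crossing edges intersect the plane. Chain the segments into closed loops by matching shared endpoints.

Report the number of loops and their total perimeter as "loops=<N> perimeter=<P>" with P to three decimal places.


loops=1 perimeter=12.480

Straddling triangles (8 of 12):
  (v1,v3,v0) [-+-] → (-1.57, -0.216, 1.55)–(-1.57, -0.216, -0.21393)  len=1.7639
  (v0,v3,v2) [-++] → (-1.57, -0.216, -0.21393)–(-1.57, -0.216, -1.55)  len=1.3361
  (v2,v4,v0) [+--] → (0.21669, -0.216, -1.55)–(-1.57, -0.216, -1.55)  len=1.7867
  (v1,v7,v3) [-++] → (-0.21669, -0.216, 1.55)–(-1.57, -0.216, 1.55)  len=1.3533
  (v5,v7,v1) [-+-] → (1.57, -0.216, 1.55)–(-0.21669, -0.216, 1.55)  len=1.7867
  (v6,v4,v2) [+-+] → (1.57, -0.216, -1.55)–(0.21669, -0.216, -1.55)  len=1.3533
  (v6,v5,v4) [+--] → (1.57, -0.216, 0.21393)–(1.57, -0.216, -1.55)  len=1.7639
  (v7,v5,v6) [+-+] → (1.57, -0.216, 1.55)–(1.57, -0.216, 0.21393)  len=1.3361

Chained into 1 loop(s):
  loop 1: 8 segments, perimeter = 12.4800
Total perimeter = 12.480


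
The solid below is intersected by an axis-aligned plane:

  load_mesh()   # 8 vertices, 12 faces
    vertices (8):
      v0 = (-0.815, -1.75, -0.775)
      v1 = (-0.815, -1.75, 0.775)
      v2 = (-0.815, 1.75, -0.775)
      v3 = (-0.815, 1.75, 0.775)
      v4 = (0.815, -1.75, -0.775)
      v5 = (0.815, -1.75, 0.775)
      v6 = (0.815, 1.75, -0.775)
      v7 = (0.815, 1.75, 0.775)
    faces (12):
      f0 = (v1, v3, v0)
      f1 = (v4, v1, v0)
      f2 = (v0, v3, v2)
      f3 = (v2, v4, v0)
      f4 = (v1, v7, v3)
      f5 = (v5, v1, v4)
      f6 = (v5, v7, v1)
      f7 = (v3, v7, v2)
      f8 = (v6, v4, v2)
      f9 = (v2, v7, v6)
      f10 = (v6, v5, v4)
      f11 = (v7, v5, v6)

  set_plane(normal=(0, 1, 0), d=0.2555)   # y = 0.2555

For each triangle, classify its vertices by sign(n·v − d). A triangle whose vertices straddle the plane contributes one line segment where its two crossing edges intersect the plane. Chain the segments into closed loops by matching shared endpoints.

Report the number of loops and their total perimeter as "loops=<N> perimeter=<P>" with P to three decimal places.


Straddling triangles (8 of 12):
  (v1,v3,v0) [-+-] → (-0.815, 0.2555, 0.775)–(-0.815, 0.2555, 0.11315)  len=0.6619
  (v0,v3,v2) [-++] → (-0.815, 0.2555, 0.11315)–(-0.815, 0.2555, -0.775)  len=0.8882
  (v2,v4,v0) [+--] → (-0.11899, 0.2555, -0.775)–(-0.815, 0.2555, -0.775)  len=0.6960
  (v1,v7,v3) [-++] → (0.11899, 0.2555, 0.775)–(-0.815, 0.2555, 0.775)  len=0.9340
  (v5,v7,v1) [-+-] → (0.815, 0.2555, 0.775)–(0.11899, 0.2555, 0.775)  len=0.6960
  (v6,v4,v2) [+-+] → (0.815, 0.2555, -0.775)–(-0.11899, 0.2555, -0.775)  len=0.9340
  (v6,v5,v4) [+--] → (0.815, 0.2555, -0.11315)–(0.815, 0.2555, -0.775)  len=0.6619
  (v7,v5,v6) [+-+] → (0.815, 0.2555, 0.775)–(0.815, 0.2555, -0.11315)  len=0.8882

Chained into 1 loop(s):
  loop 1: 8 segments, perimeter = 6.3600
Total perimeter = 6.360

loops=1 perimeter=6.360


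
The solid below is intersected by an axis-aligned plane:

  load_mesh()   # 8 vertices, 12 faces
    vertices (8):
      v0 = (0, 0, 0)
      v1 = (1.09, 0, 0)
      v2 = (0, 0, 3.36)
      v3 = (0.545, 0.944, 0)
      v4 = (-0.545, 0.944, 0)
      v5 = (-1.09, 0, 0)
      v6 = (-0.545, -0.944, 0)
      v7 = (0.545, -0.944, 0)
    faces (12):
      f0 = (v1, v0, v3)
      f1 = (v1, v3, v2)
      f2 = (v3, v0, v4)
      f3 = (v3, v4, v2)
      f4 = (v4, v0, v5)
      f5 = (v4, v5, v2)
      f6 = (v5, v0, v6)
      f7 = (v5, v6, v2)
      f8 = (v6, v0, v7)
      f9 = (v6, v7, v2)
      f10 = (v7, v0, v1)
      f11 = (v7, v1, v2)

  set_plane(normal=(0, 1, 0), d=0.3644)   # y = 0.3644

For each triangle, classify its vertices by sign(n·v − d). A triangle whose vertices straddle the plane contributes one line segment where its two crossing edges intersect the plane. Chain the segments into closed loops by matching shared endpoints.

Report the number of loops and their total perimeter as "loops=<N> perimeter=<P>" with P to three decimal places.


loops=1 perimeter=6.518

Straddling triangles (6 of 12):
  (v1,v0,v3) [--+] → (0.210379, 0.3644, 0)–(0.879621, 0.3644, 0)  len=0.6692
  (v1,v3,v2) [-+-] → (0.879621, 0.3644, 0)–(0.210379, 0.3644, 2.06298)  len=2.1688
  (v3,v0,v4) [+-+] → (0.210379, 0.3644, 0)–(-0.210379, 0.3644, 0)  len=0.4208
  (v3,v4,v2) [++-] → (-0.210379, 0.3644, 2.06298)–(0.210379, 0.3644, 2.06298)  len=0.4208
  (v4,v0,v5) [+--] → (-0.210379, 0.3644, 0)–(-0.879621, 0.3644, 0)  len=0.6692
  (v4,v5,v2) [+--] → (-0.879621, 0.3644, 0)–(-0.210379, 0.3644, 2.06298)  len=2.1688

Chained into 1 loop(s):
  loop 1: 6 segments, perimeter = 6.5176
Total perimeter = 6.518


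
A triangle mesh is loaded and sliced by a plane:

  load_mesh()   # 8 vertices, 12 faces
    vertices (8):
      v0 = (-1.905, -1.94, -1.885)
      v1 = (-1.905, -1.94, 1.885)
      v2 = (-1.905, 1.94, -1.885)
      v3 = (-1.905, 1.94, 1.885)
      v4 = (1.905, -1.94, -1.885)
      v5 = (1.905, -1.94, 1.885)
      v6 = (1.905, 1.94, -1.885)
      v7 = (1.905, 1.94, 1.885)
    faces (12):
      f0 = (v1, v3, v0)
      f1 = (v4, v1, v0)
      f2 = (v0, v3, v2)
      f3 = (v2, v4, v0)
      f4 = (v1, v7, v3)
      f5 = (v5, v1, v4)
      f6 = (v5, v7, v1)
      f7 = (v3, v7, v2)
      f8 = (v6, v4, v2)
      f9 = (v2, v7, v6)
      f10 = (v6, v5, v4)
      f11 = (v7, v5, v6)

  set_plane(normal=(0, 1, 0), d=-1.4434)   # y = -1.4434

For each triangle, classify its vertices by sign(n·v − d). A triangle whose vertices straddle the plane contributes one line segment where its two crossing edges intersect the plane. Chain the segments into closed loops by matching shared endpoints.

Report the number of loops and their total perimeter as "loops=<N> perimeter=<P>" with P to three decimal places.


Straddling triangles (8 of 12):
  (v1,v3,v0) [-+-] → (-1.905, -1.4434, 1.885)–(-1.905, -1.4434, -1.40248)  len=3.2875
  (v0,v3,v2) [-++] → (-1.905, -1.4434, -1.40248)–(-1.905, -1.4434, -1.885)  len=0.4825
  (v2,v4,v0) [+--] → (1.41736, -1.4434, -1.885)–(-1.905, -1.4434, -1.885)  len=3.3224
  (v1,v7,v3) [-++] → (-1.41736, -1.4434, 1.885)–(-1.905, -1.4434, 1.885)  len=0.4876
  (v5,v7,v1) [-+-] → (1.905, -1.4434, 1.885)–(-1.41736, -1.4434, 1.885)  len=3.3224
  (v6,v4,v2) [+-+] → (1.905, -1.4434, -1.885)–(1.41736, -1.4434, -1.885)  len=0.4876
  (v6,v5,v4) [+--] → (1.905, -1.4434, 1.40248)–(1.905, -1.4434, -1.885)  len=3.2875
  (v7,v5,v6) [+-+] → (1.905, -1.4434, 1.885)–(1.905, -1.4434, 1.40248)  len=0.4825

Chained into 1 loop(s):
  loop 1: 8 segments, perimeter = 15.1600
Total perimeter = 15.160

loops=1 perimeter=15.160


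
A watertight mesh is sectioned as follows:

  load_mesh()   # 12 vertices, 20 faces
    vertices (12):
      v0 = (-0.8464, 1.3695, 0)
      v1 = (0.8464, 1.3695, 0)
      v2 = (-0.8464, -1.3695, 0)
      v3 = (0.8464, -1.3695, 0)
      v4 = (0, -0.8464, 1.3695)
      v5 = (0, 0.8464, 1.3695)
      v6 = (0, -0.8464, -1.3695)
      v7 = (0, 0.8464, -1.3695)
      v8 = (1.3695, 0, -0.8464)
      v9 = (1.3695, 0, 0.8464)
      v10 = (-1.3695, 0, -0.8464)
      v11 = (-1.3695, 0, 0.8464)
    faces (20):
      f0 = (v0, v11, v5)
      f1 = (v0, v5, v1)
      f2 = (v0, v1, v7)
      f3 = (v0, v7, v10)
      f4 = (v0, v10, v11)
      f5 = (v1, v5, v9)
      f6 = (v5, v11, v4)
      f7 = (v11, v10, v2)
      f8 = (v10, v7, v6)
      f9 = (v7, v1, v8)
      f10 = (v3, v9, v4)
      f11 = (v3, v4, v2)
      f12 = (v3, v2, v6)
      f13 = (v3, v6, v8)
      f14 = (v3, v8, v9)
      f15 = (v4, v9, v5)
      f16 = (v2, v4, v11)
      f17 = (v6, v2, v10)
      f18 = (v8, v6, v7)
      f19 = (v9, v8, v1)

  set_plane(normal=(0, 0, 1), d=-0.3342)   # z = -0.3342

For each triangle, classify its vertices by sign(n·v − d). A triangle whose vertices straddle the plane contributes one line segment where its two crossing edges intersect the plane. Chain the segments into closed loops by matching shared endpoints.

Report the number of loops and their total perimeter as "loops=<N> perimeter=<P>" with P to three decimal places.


loops=1 perimeter=8.445

Straddling triangles (10 of 20):
  (v0,v1,v7) [++-] → (0.639852, 1.24185, -0.3342)–(-0.639852, 1.24185, -0.3342)  len=1.2797
  (v0,v7,v10) [+--] → (-0.639852, 1.24185, -0.3342)–(-1.05295, 0.828755, -0.3342)  len=0.5842
  (v0,v10,v11) [+-+] → (-1.05295, 0.828755, -0.3342)–(-1.3695, 0, -0.3342)  len=0.8872
  (v11,v10,v2) [+-+] → (-1.3695, 0, -0.3342)–(-1.05295, -0.828755, -0.3342)  len=0.8872
  (v7,v1,v8) [-+-] → (0.639852, 1.24185, -0.3342)–(1.05295, 0.828755, -0.3342)  len=0.5842
  (v3,v2,v6) [++-] → (-0.639852, -1.24185, -0.3342)–(0.639852, -1.24185, -0.3342)  len=1.2797
  (v3,v6,v8) [+--] → (0.639852, -1.24185, -0.3342)–(1.05295, -0.828755, -0.3342)  len=0.5842
  (v3,v8,v9) [+-+] → (1.05295, -0.828755, -0.3342)–(1.3695, 0, -0.3342)  len=0.8872
  (v6,v2,v10) [-+-] → (-0.639852, -1.24185, -0.3342)–(-1.05295, -0.828755, -0.3342)  len=0.5842
  (v9,v8,v1) [+-+] → (1.3695, 0, -0.3342)–(1.05295, 0.828755, -0.3342)  len=0.8872

Chained into 1 loop(s):
  loop 1: 10 segments, perimeter = 8.4448
Total perimeter = 8.445


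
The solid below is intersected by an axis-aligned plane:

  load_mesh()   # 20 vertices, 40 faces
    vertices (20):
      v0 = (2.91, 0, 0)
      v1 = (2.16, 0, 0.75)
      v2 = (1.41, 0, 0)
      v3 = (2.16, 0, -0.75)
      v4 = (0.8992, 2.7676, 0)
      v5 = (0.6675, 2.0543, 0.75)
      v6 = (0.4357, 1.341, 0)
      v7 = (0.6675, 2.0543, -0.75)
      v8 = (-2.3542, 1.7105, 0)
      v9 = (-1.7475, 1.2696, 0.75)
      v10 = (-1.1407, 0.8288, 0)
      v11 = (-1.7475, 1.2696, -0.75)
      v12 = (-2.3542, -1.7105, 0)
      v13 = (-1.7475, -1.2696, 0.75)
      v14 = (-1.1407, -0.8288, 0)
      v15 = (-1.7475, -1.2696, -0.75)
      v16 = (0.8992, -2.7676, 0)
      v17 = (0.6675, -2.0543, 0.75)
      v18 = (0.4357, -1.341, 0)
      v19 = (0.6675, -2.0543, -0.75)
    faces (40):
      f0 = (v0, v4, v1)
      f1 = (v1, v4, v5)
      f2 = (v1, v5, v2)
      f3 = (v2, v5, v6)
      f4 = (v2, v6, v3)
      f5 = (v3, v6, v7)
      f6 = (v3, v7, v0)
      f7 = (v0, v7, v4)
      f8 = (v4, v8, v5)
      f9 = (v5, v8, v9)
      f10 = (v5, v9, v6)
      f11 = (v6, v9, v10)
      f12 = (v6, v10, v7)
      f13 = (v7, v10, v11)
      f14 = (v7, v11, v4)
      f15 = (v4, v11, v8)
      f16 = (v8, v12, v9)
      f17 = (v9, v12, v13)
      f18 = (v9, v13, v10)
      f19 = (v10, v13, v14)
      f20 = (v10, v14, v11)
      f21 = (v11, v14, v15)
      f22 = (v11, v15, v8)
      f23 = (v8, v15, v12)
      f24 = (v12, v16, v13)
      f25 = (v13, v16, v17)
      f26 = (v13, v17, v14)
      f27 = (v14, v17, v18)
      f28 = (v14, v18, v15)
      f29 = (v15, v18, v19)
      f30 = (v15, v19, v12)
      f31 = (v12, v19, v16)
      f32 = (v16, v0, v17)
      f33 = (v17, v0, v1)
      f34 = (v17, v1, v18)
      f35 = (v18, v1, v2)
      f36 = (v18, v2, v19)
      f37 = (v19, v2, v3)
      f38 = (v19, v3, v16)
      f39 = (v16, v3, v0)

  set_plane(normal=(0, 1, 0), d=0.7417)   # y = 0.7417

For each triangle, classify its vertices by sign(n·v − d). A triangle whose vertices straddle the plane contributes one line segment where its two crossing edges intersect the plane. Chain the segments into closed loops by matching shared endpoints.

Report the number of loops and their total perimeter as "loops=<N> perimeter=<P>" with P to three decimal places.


Straddling triangles (16 of 40):
  (v0,v4,v1) [-+-] → (2.37112, 0.7417, 0)–(1.82211, 0.7417, 0.549005)  len=0.7764
  (v1,v4,v5) [-++] → (1.82211, 0.7417, 0.549005)–(1.62114, 0.7417, 0.75)  len=0.2842
  (v1,v5,v2) [-+-] → (1.62114, 0.7417, 0.75)–(1.14192, 0.7417, 0.270786)  len=0.6777
  (v2,v5,v6) [-++] → (1.14192, 0.7417, 0.270786)–(0.87112, 0.7417, 0)  len=0.3830
  (v2,v6,v3) [-+-] → (0.87112, 0.7417, 0)–(1.2063, 0.7417, -0.335179)  len=0.4740
  (v3,v6,v7) [-++] → (1.2063, 0.7417, -0.335179)–(1.62114, 0.7417, -0.75)  len=0.5867
  (v3,v7,v0) [-+-] → (1.62114, 0.7417, -0.75)–(2.10035, 0.7417, -0.270786)  len=0.6777
  (v0,v7,v4) [-++] → (2.10035, 0.7417, -0.270786)–(2.37112, 0.7417, 0)  len=0.3829
  (v8,v12,v9) [+-+] → (-2.3542, 0.7417, 0)–(-1.85497, 0.7417, 0.617144)  len=0.7938
  (v9,v12,v13) [+--] → (-1.85497, 0.7417, 0.617144)–(-1.7475, 0.7417, 0.75)  len=0.1709
  (v9,v13,v10) [+-+] → (-1.7475, 0.7417, 0.75)–(-1.16589, 0.7417, 0.0311309)  len=0.9247
  (v10,v13,v14) [+--] → (-1.16589, 0.7417, 0.0311309)–(-1.1407, 0.7417, 0)  len=0.0400
  (v10,v14,v11) [+-+] → (-1.1407, 0.7417, 0)–(-1.59485, 0.7417, -0.561321)  len=0.7220
  (v11,v14,v15) [+--] → (-1.59485, 0.7417, -0.561321)–(-1.7475, 0.7417, -0.75)  len=0.2427
  (v11,v15,v8) [+-+] → (-1.7475, 0.7417, -0.75)–(-2.15697, 0.7417, -0.243817)  len=0.6511
  (v8,v15,v12) [+--] → (-2.15697, 0.7417, -0.243817)–(-2.3542, 0.7417, 0)  len=0.3136

Chained into 2 loop(s):
  loop 1: 8 segments, perimeter = 4.2426
  loop 2: 8 segments, perimeter = 3.8588
Total perimeter = 8.101

loops=2 perimeter=8.101


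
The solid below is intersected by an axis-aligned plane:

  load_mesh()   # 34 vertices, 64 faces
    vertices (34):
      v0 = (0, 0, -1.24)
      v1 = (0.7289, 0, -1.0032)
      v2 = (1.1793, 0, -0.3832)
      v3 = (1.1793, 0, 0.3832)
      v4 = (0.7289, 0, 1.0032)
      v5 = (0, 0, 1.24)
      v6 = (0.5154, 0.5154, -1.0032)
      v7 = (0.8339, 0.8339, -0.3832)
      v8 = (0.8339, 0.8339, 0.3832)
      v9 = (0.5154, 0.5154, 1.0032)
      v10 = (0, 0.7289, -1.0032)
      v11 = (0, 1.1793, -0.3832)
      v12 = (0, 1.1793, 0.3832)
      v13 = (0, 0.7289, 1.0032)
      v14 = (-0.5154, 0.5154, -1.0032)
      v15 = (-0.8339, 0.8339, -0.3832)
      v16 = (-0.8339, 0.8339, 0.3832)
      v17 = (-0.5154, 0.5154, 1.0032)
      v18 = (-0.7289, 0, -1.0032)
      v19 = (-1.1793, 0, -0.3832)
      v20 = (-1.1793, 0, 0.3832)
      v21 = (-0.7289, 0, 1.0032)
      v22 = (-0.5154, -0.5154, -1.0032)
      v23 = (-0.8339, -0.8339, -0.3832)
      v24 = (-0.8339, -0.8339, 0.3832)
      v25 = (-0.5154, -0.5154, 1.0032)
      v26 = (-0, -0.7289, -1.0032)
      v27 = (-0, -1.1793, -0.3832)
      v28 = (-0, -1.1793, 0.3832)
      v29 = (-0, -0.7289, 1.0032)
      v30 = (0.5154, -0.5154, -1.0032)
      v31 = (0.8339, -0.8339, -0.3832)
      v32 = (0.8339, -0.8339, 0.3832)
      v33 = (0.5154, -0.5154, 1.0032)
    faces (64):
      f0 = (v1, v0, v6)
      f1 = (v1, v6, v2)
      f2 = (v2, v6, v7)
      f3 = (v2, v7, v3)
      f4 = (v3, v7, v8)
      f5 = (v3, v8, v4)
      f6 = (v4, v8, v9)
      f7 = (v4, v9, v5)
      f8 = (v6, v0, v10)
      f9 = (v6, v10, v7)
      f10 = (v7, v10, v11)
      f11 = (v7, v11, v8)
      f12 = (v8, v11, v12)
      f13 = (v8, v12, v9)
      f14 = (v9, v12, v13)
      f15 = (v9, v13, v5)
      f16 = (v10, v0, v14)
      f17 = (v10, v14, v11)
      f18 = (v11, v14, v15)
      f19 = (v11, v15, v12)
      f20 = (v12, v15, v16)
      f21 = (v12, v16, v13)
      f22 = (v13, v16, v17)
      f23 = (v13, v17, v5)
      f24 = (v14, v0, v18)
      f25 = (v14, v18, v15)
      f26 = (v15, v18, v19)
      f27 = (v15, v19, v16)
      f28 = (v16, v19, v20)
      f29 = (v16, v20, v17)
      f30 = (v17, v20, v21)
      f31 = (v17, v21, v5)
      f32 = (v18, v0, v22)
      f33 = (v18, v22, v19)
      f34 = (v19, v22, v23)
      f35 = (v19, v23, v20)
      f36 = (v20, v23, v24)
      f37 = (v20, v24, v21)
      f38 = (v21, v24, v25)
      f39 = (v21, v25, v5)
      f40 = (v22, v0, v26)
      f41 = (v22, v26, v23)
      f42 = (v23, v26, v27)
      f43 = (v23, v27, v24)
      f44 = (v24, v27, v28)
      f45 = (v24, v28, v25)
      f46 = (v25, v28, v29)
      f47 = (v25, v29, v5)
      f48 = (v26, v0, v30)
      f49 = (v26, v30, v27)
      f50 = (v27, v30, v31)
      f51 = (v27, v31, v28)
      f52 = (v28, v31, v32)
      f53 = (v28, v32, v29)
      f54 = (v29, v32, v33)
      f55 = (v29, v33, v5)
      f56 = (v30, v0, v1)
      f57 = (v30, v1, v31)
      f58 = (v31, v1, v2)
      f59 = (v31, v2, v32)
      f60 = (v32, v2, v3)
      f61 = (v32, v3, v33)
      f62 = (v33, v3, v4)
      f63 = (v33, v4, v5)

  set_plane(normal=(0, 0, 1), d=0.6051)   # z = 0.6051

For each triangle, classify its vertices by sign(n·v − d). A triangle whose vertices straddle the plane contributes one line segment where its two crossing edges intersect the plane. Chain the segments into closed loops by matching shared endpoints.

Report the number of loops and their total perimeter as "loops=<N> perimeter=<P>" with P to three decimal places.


loops=1 perimeter=6.234

Straddling triangles (16 of 64):
  (v3,v8,v4) [--+] → (0.79632, 0.535445, 0.6051)–(1.0181, 0, 0.6051)  len=0.5796
  (v4,v8,v9) [+-+] → (0.79632, 0.535445, 0.6051)–(0.719908, 0.719908, 0.6051)  len=0.1997
  (v8,v12,v9) [--+] → (0.184463, 0.941688, 0.6051)–(0.719908, 0.719908, 0.6051)  len=0.5796
  (v9,v12,v13) [+-+] → (0.184463, 0.941688, 0.6051)–(0, 1.0181, 0.6051)  len=0.1997
  (v12,v16,v13) [--+] → (-0.535445, 0.79632, 0.6051)–(0, 1.0181, 0.6051)  len=0.5796
  (v13,v16,v17) [+-+] → (-0.535445, 0.79632, 0.6051)–(-0.719908, 0.719908, 0.6051)  len=0.1997
  (v16,v20,v17) [--+] → (-0.941688, 0.184463, 0.6051)–(-0.719908, 0.719908, 0.6051)  len=0.5796
  (v17,v20,v21) [+-+] → (-0.941688, 0.184463, 0.6051)–(-1.0181, 0, 0.6051)  len=0.1997
  (v20,v24,v21) [--+] → (-0.79632, -0.535445, 0.6051)–(-1.0181, 0, 0.6051)  len=0.5796
  (v21,v24,v25) [+-+] → (-0.79632, -0.535445, 0.6051)–(-0.719908, -0.719908, 0.6051)  len=0.1997
  (v24,v28,v25) [--+] → (-0.184463, -0.941688, 0.6051)–(-0.719908, -0.719908, 0.6051)  len=0.5796
  (v25,v28,v29) [+-+] → (-0.184463, -0.941688, 0.6051)–(0, -1.0181, 0.6051)  len=0.1997
  (v28,v32,v29) [--+] → (0.535445, -0.79632, 0.6051)–(0, -1.0181, 0.6051)  len=0.5796
  (v29,v32,v33) [+-+] → (0.535445, -0.79632, 0.6051)–(0.719908, -0.719908, 0.6051)  len=0.1997
  (v32,v3,v33) [--+] → (0.941688, -0.184463, 0.6051)–(0.719908, -0.719908, 0.6051)  len=0.5796
  (v33,v3,v4) [+-+] → (0.941688, -0.184463, 0.6051)–(1.0181, 0, 0.6051)  len=0.1997

Chained into 1 loop(s):
  loop 1: 16 segments, perimeter = 6.2338
Total perimeter = 6.234
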